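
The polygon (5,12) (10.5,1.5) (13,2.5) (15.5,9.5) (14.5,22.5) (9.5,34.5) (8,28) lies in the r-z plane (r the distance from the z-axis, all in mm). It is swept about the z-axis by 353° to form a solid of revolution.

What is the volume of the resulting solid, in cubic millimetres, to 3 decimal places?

Profile (r,z), 7 vertices: (5,12) (10.5,1.5) (13,2.5) (15.5,9.5) (14.5,22.5) (9.5,34.5) (8,28)
edge 0: (5,12)→(10.5,1.5)  cross = 5·1.5 − 10.5·12 = -118.5000; (r_i+r_j)·cross = 15.5·-118.5000 = -1836.7500
edge 1: (10.5,1.5)→(13,2.5)  cross = 10.5·2.5 − 13·1.5 = 6.7500; (r_i+r_j)·cross = 23.5·6.7500 = 158.6250
edge 2: (13,2.5)→(15.5,9.5)  cross = 13·9.5 − 15.5·2.5 = 84.7500; (r_i+r_j)·cross = 28.5·84.7500 = 2415.3750
edge 3: (15.5,9.5)→(14.5,22.5)  cross = 15.5·22.5 − 14.5·9.5 = 211.0000; (r_i+r_j)·cross = 30·211.0000 = 6330.0000
edge 4: (14.5,22.5)→(9.5,34.5)  cross = 14.5·34.5 − 9.5·22.5 = 286.5000; (r_i+r_j)·cross = 24·286.5000 = 6876.0000
edge 5: (9.5,34.5)→(8,28)  cross = 9.5·28 − 8·34.5 = -10.0000; (r_i+r_j)·cross = 17.5·-10.0000 = -175.0000
edge 6: (8,28)→(5,12)  cross = 8·12 − 5·28 = -44.0000; (r_i+r_j)·cross = 13·-44.0000 = -572.0000
Σcross = 416.5000 → A = |Σcross|/2 = 208.2500 mm²
Σ(r_i+r_j)·cross = 13196.2500 → first moment M = |Σ|/6 = 2199.3750
R_c = M/A = 2199.3750/208.2500 = 10.5612 mm
θ = 353° = 6.161012 rad
V = θ·R_c·A = 6.161012·10.5612·208.2500 = 13550.376 mm³

Volume = 13550.376 mm³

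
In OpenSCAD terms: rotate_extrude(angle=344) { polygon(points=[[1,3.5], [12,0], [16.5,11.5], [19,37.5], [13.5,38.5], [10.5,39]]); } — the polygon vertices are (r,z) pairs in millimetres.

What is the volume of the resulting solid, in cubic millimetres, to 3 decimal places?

Volume = 27842.862 mm³

Profile (r,z), 6 vertices: (1,3.5) (12,0) (16.5,11.5) (19,37.5) (13.5,38.5) (10.5,39)
edge 0: (1,3.5)→(12,0)  cross = 1·0 − 12·3.5 = -42.0000; (r_i+r_j)·cross = 13·-42.0000 = -546.0000
edge 1: (12,0)→(16.5,11.5)  cross = 12·11.5 − 16.5·0 = 138.0000; (r_i+r_j)·cross = 28.5·138.0000 = 3933.0000
edge 2: (16.5,11.5)→(19,37.5)  cross = 16.5·37.5 − 19·11.5 = 400.2500; (r_i+r_j)·cross = 35.5·400.2500 = 14208.8750
edge 3: (19,37.5)→(13.5,38.5)  cross = 19·38.5 − 13.5·37.5 = 225.2500; (r_i+r_j)·cross = 32.5·225.2500 = 7320.6250
edge 4: (13.5,38.5)→(10.5,39)  cross = 13.5·39 − 10.5·38.5 = 122.2500; (r_i+r_j)·cross = 24·122.2500 = 2934.0000
edge 5: (10.5,39)→(1,3.5)  cross = 10.5·3.5 − 1·39 = -2.2500; (r_i+r_j)·cross = 11.5·-2.2500 = -25.8750
Σcross = 841.5000 → A = |Σcross|/2 = 420.7500 mm²
Σ(r_i+r_j)·cross = 27824.6250 → first moment M = |Σ|/6 = 4637.4375
R_c = M/A = 4637.4375/420.7500 = 11.0218 mm
θ = 344° = 6.003933 rad
V = θ·R_c·A = 6.003933·11.0218·420.7500 = 27842.862 mm³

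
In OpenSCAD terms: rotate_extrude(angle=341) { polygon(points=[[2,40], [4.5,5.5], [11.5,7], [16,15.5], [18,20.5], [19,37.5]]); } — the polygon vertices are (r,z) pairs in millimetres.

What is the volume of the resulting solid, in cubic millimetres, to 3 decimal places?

Profile (r,z), 6 vertices: (2,40) (4.5,5.5) (11.5,7) (16,15.5) (18,20.5) (19,37.5)
edge 0: (2,40)→(4.5,5.5)  cross = 2·5.5 − 4.5·40 = -169.0000; (r_i+r_j)·cross = 6.5·-169.0000 = -1098.5000
edge 1: (4.5,5.5)→(11.5,7)  cross = 4.5·7 − 11.5·5.5 = -31.7500; (r_i+r_j)·cross = 16·-31.7500 = -508.0000
edge 2: (11.5,7)→(16,15.5)  cross = 11.5·15.5 − 16·7 = 66.2500; (r_i+r_j)·cross = 27.5·66.2500 = 1821.8750
edge 3: (16,15.5)→(18,20.5)  cross = 16·20.5 − 18·15.5 = 49.0000; (r_i+r_j)·cross = 34·49.0000 = 1666.0000
edge 4: (18,20.5)→(19,37.5)  cross = 18·37.5 − 19·20.5 = 285.5000; (r_i+r_j)·cross = 37·285.5000 = 10563.5000
edge 5: (19,37.5)→(2,40)  cross = 19·40 − 2·37.5 = 685.0000; (r_i+r_j)·cross = 21·685.0000 = 14385.0000
Σcross = 885.0000 → A = |Σcross|/2 = 442.5000 mm²
Σ(r_i+r_j)·cross = 26829.8750 → first moment M = |Σ|/6 = 4471.6458
R_c = M/A = 4471.6458/442.5000 = 10.1054 mm
θ = 341° = 5.951573 rad
V = θ·R_c·A = 5.951573·10.1054·442.5000 = 26613.325 mm³

Volume = 26613.325 mm³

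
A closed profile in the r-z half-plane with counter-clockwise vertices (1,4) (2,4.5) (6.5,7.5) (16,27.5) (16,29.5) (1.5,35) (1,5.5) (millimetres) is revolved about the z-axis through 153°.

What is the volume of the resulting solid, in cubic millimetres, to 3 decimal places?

Profile (r,z), 7 vertices: (1,4) (2,4.5) (6.5,7.5) (16,27.5) (16,29.5) (1.5,35) (1,5.5)
edge 0: (1,4)→(2,4.5)  cross = 1·4.5 − 2·4 = -3.5000; (r_i+r_j)·cross = 3·-3.5000 = -10.5000
edge 1: (2,4.5)→(6.5,7.5)  cross = 2·7.5 − 6.5·4.5 = -14.2500; (r_i+r_j)·cross = 8.5·-14.2500 = -121.1250
edge 2: (6.5,7.5)→(16,27.5)  cross = 6.5·27.5 − 16·7.5 = 58.7500; (r_i+r_j)·cross = 22.5·58.7500 = 1321.8750
edge 3: (16,27.5)→(16,29.5)  cross = 16·29.5 − 16·27.5 = 32.0000; (r_i+r_j)·cross = 32·32.0000 = 1024.0000
edge 4: (16,29.5)→(1.5,35)  cross = 16·35 − 1.5·29.5 = 515.7500; (r_i+r_j)·cross = 17.5·515.7500 = 9025.6250
edge 5: (1.5,35)→(1,5.5)  cross = 1.5·5.5 − 1·35 = -26.7500; (r_i+r_j)·cross = 2.5·-26.7500 = -66.8750
edge 6: (1,5.5)→(1,4)  cross = 1·4 − 1·5.5 = -1.5000; (r_i+r_j)·cross = 2·-1.5000 = -3.0000
Σcross = 560.5000 → A = |Σcross|/2 = 280.2500 mm²
Σ(r_i+r_j)·cross = 11170.0000 → first moment M = |Σ|/6 = 1861.6667
R_c = M/A = 1861.6667/280.2500 = 6.6429 mm
θ = 153° = 2.670354 rad
V = θ·R_c·A = 2.670354·6.6429·280.2500 = 4971.309 mm³

Volume = 4971.309 mm³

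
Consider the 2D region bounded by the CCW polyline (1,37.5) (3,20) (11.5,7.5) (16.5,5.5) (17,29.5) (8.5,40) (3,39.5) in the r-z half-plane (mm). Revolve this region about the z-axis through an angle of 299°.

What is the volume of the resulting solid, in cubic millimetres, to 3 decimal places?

Volume = 18978.179 mm³

Profile (r,z), 7 vertices: (1,37.5) (3,20) (11.5,7.5) (16.5,5.5) (17,29.5) (8.5,40) (3,39.5)
edge 0: (1,37.5)→(3,20)  cross = 1·20 − 3·37.5 = -92.5000; (r_i+r_j)·cross = 4·-92.5000 = -370.0000
edge 1: (3,20)→(11.5,7.5)  cross = 3·7.5 − 11.5·20 = -207.5000; (r_i+r_j)·cross = 14.5·-207.5000 = -3008.7500
edge 2: (11.5,7.5)→(16.5,5.5)  cross = 11.5·5.5 − 16.5·7.5 = -60.5000; (r_i+r_j)·cross = 28·-60.5000 = -1694.0000
edge 3: (16.5,5.5)→(17,29.5)  cross = 16.5·29.5 − 17·5.5 = 393.2500; (r_i+r_j)·cross = 33.5·393.2500 = 13173.8750
edge 4: (17,29.5)→(8.5,40)  cross = 17·40 − 8.5·29.5 = 429.2500; (r_i+r_j)·cross = 25.5·429.2500 = 10945.8750
edge 5: (8.5,40)→(3,39.5)  cross = 8.5·39.5 − 3·40 = 215.7500; (r_i+r_j)·cross = 11.5·215.7500 = 2481.1250
edge 6: (3,39.5)→(1,37.5)  cross = 3·37.5 − 1·39.5 = 73.0000; (r_i+r_j)·cross = 4·73.0000 = 292.0000
Σcross = 750.7500 → A = |Σcross|/2 = 375.3750 mm²
Σ(r_i+r_j)·cross = 21820.1250 → first moment M = |Σ|/6 = 3636.6875
R_c = M/A = 3636.6875/375.3750 = 9.6881 mm
θ = 299° = 5.218534 rad
V = θ·R_c·A = 5.218534·9.6881·375.3750 = 18978.179 mm³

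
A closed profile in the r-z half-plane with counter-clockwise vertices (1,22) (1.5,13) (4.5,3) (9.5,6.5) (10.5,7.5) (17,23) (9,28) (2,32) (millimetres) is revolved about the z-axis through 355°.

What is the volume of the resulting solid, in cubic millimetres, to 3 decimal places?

Volume = 12818.840 mm³

Profile (r,z), 8 vertices: (1,22) (1.5,13) (4.5,3) (9.5,6.5) (10.5,7.5) (17,23) (9,28) (2,32)
edge 0: (1,22)→(1.5,13)  cross = 1·13 − 1.5·22 = -20.0000; (r_i+r_j)·cross = 2.5·-20.0000 = -50.0000
edge 1: (1.5,13)→(4.5,3)  cross = 1.5·3 − 4.5·13 = -54.0000; (r_i+r_j)·cross = 6·-54.0000 = -324.0000
edge 2: (4.5,3)→(9.5,6.5)  cross = 4.5·6.5 − 9.5·3 = 0.7500; (r_i+r_j)·cross = 14·0.7500 = 10.5000
edge 3: (9.5,6.5)→(10.5,7.5)  cross = 9.5·7.5 − 10.5·6.5 = 3.0000; (r_i+r_j)·cross = 20·3.0000 = 60.0000
edge 4: (10.5,7.5)→(17,23)  cross = 10.5·23 − 17·7.5 = 114.0000; (r_i+r_j)·cross = 27.5·114.0000 = 3135.0000
edge 5: (17,23)→(9,28)  cross = 17·28 − 9·23 = 269.0000; (r_i+r_j)·cross = 26·269.0000 = 6994.0000
edge 6: (9,28)→(2,32)  cross = 9·32 − 2·28 = 232.0000; (r_i+r_j)·cross = 11·232.0000 = 2552.0000
edge 7: (2,32)→(1,22)  cross = 2·22 − 1·32 = 12.0000; (r_i+r_j)·cross = 3·12.0000 = 36.0000
Σcross = 556.7500 → A = |Σcross|/2 = 278.3750 mm²
Σ(r_i+r_j)·cross = 12413.5000 → first moment M = |Σ|/6 = 2068.9167
R_c = M/A = 2068.9167/278.3750 = 7.4321 mm
θ = 355° = 6.195919 rad
V = θ·R_c·A = 6.195919·7.4321·278.3750 = 12818.840 mm³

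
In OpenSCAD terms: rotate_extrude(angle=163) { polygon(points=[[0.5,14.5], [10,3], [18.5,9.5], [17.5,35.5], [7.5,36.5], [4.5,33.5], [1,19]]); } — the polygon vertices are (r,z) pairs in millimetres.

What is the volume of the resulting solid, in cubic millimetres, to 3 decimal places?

Profile (r,z), 7 vertices: (0.5,14.5) (10,3) (18.5,9.5) (17.5,35.5) (7.5,36.5) (4.5,33.5) (1,19)
edge 0: (0.5,14.5)→(10,3)  cross = 0.5·3 − 10·14.5 = -143.5000; (r_i+r_j)·cross = 10.5·-143.5000 = -1506.7500
edge 1: (10,3)→(18.5,9.5)  cross = 10·9.5 − 18.5·3 = 39.5000; (r_i+r_j)·cross = 28.5·39.5000 = 1125.7500
edge 2: (18.5,9.5)→(17.5,35.5)  cross = 18.5·35.5 − 17.5·9.5 = 490.5000; (r_i+r_j)·cross = 36·490.5000 = 17658.0000
edge 3: (17.5,35.5)→(7.5,36.5)  cross = 17.5·36.5 − 7.5·35.5 = 372.5000; (r_i+r_j)·cross = 25·372.5000 = 9312.5000
edge 4: (7.5,36.5)→(4.5,33.5)  cross = 7.5·33.5 − 4.5·36.5 = 87.0000; (r_i+r_j)·cross = 12·87.0000 = 1044.0000
edge 5: (4.5,33.5)→(1,19)  cross = 4.5·19 − 1·33.5 = 52.0000; (r_i+r_j)·cross = 5.5·52.0000 = 286.0000
edge 6: (1,19)→(0.5,14.5)  cross = 1·14.5 − 0.5·19 = 5.0000; (r_i+r_j)·cross = 1.5·5.0000 = 7.5000
Σcross = 903.0000 → A = |Σcross|/2 = 451.5000 mm²
Σ(r_i+r_j)·cross = 27927.0000 → first moment M = |Σ|/6 = 4654.5000
R_c = M/A = 4654.5000/451.5000 = 10.3090 mm
θ = 163° = 2.844887 rad
V = θ·R_c·A = 2.844887·10.3090·451.5000 = 13241.525 mm³

Volume = 13241.525 mm³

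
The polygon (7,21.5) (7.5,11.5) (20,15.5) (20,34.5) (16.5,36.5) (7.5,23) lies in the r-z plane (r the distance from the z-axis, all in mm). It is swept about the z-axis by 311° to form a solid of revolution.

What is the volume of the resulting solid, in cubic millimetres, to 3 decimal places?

Volume = 17469.030 mm³

Profile (r,z), 6 vertices: (7,21.5) (7.5,11.5) (20,15.5) (20,34.5) (16.5,36.5) (7.5,23)
edge 0: (7,21.5)→(7.5,11.5)  cross = 7·11.5 − 7.5·21.5 = -80.7500; (r_i+r_j)·cross = 14.5·-80.7500 = -1170.8750
edge 1: (7.5,11.5)→(20,15.5)  cross = 7.5·15.5 − 20·11.5 = -113.7500; (r_i+r_j)·cross = 27.5·-113.7500 = -3128.1250
edge 2: (20,15.5)→(20,34.5)  cross = 20·34.5 − 20·15.5 = 380.0000; (r_i+r_j)·cross = 40·380.0000 = 15200.0000
edge 3: (20,34.5)→(16.5,36.5)  cross = 20·36.5 − 16.5·34.5 = 160.7500; (r_i+r_j)·cross = 36.5·160.7500 = 5867.3750
edge 4: (16.5,36.5)→(7.5,23)  cross = 16.5·23 − 7.5·36.5 = 105.7500; (r_i+r_j)·cross = 24·105.7500 = 2538.0000
edge 5: (7.5,23)→(7,21.5)  cross = 7.5·21.5 − 7·23 = 0.2500; (r_i+r_j)·cross = 14.5·0.2500 = 3.6250
Σcross = 452.2500 → A = |Σcross|/2 = 226.1250 mm²
Σ(r_i+r_j)·cross = 19310.0000 → first moment M = |Σ|/6 = 3218.3333
R_c = M/A = 3218.3333/226.1250 = 14.2325 mm
θ = 311° = 5.427974 rad
V = θ·R_c·A = 5.427974·14.2325·226.1250 = 17469.030 mm³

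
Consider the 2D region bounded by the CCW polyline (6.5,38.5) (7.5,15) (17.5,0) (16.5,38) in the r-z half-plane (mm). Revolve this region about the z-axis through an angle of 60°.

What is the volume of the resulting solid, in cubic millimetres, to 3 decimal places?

Profile (r,z), 4 vertices: (6.5,38.5) (7.5,15) (17.5,0) (16.5,38)
edge 0: (6.5,38.5)→(7.5,15)  cross = 6.5·15 − 7.5·38.5 = -191.2500; (r_i+r_j)·cross = 14·-191.2500 = -2677.5000
edge 1: (7.5,15)→(17.5,0)  cross = 7.5·0 − 17.5·15 = -262.5000; (r_i+r_j)·cross = 25·-262.5000 = -6562.5000
edge 2: (17.5,0)→(16.5,38)  cross = 17.5·38 − 16.5·0 = 665.0000; (r_i+r_j)·cross = 34·665.0000 = 22610.0000
edge 3: (16.5,38)→(6.5,38.5)  cross = 16.5·38.5 − 6.5·38 = 388.2500; (r_i+r_j)·cross = 23·388.2500 = 8929.7500
Σcross = 599.5000 → A = |Σcross|/2 = 299.7500 mm²
Σ(r_i+r_j)·cross = 22299.7500 → first moment M = |Σ|/6 = 3716.6250
R_c = M/A = 3716.6250/299.7500 = 12.3991 mm
θ = 60° = 1.047198 rad
V = θ·R_c·A = 1.047198·12.3991·299.7500 = 3892.041 mm³

Volume = 3892.041 mm³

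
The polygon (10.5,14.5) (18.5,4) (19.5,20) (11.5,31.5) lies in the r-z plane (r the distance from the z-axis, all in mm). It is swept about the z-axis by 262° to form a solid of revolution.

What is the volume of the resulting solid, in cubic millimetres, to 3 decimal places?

Profile (r,z), 4 vertices: (10.5,14.5) (18.5,4) (19.5,20) (11.5,31.5)
edge 0: (10.5,14.5)→(18.5,4)  cross = 10.5·4 − 18.5·14.5 = -226.2500; (r_i+r_j)·cross = 29·-226.2500 = -6561.2500
edge 1: (18.5,4)→(19.5,20)  cross = 18.5·20 − 19.5·4 = 292.0000; (r_i+r_j)·cross = 38·292.0000 = 11096.0000
edge 2: (19.5,20)→(11.5,31.5)  cross = 19.5·31.5 − 11.5·20 = 384.2500; (r_i+r_j)·cross = 31·384.2500 = 11911.7500
edge 3: (11.5,31.5)→(10.5,14.5)  cross = 11.5·14.5 − 10.5·31.5 = -164.0000; (r_i+r_j)·cross = 22·-164.0000 = -3608.0000
Σcross = 286.0000 → A = |Σcross|/2 = 143.0000 mm²
Σ(r_i+r_j)·cross = 12838.5000 → first moment M = |Σ|/6 = 2139.7500
R_c = M/A = 2139.7500/143.0000 = 14.9633 mm
θ = 262° = 4.572763 rad
V = θ·R_c·A = 4.572763·14.9633·143.0000 = 9784.569 mm³

Volume = 9784.569 mm³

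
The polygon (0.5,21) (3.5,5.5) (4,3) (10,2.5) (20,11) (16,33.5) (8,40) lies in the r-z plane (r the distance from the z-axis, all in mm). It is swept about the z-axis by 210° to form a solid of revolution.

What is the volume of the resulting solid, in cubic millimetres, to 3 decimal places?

Profile (r,z), 7 vertices: (0.5,21) (3.5,5.5) (4,3) (10,2.5) (20,11) (16,33.5) (8,40)
edge 0: (0.5,21)→(3.5,5.5)  cross = 0.5·5.5 − 3.5·21 = -70.7500; (r_i+r_j)·cross = 4·-70.7500 = -283.0000
edge 1: (3.5,5.5)→(4,3)  cross = 3.5·3 − 4·5.5 = -11.5000; (r_i+r_j)·cross = 7.5·-11.5000 = -86.2500
edge 2: (4,3)→(10,2.5)  cross = 4·2.5 − 10·3 = -20.0000; (r_i+r_j)·cross = 14·-20.0000 = -280.0000
edge 3: (10,2.5)→(20,11)  cross = 10·11 − 20·2.5 = 60.0000; (r_i+r_j)·cross = 30·60.0000 = 1800.0000
edge 4: (20,11)→(16,33.5)  cross = 20·33.5 − 16·11 = 494.0000; (r_i+r_j)·cross = 36·494.0000 = 17784.0000
edge 5: (16,33.5)→(8,40)  cross = 16·40 − 8·33.5 = 372.0000; (r_i+r_j)·cross = 24·372.0000 = 8928.0000
edge 6: (8,40)→(0.5,21)  cross = 8·21 − 0.5·40 = 148.0000; (r_i+r_j)·cross = 8.5·148.0000 = 1258.0000
Σcross = 971.7500 → A = |Σcross|/2 = 485.8750 mm²
Σ(r_i+r_j)·cross = 29120.7500 → first moment M = |Σ|/6 = 4853.4583
R_c = M/A = 4853.4583/485.8750 = 9.9891 mm
θ = 210° = 3.665191 rad
V = θ·R_c·A = 3.665191·9.9891·485.8750 = 17788.854 mm³

Volume = 17788.854 mm³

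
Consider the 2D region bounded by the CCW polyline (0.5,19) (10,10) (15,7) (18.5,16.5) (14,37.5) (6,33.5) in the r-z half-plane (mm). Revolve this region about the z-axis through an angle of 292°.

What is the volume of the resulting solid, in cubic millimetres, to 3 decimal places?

Volume = 17465.231 mm³

Profile (r,z), 6 vertices: (0.5,19) (10,10) (15,7) (18.5,16.5) (14,37.5) (6,33.5)
edge 0: (0.5,19)→(10,10)  cross = 0.5·10 − 10·19 = -185.0000; (r_i+r_j)·cross = 10.5·-185.0000 = -1942.5000
edge 1: (10,10)→(15,7)  cross = 10·7 − 15·10 = -80.0000; (r_i+r_j)·cross = 25·-80.0000 = -2000.0000
edge 2: (15,7)→(18.5,16.5)  cross = 15·16.5 − 18.5·7 = 118.0000; (r_i+r_j)·cross = 33.5·118.0000 = 3953.0000
edge 3: (18.5,16.5)→(14,37.5)  cross = 18.5·37.5 − 14·16.5 = 462.7500; (r_i+r_j)·cross = 32.5·462.7500 = 15039.3750
edge 4: (14,37.5)→(6,33.5)  cross = 14·33.5 − 6·37.5 = 244.0000; (r_i+r_j)·cross = 20·244.0000 = 4880.0000
edge 5: (6,33.5)→(0.5,19)  cross = 6·19 − 0.5·33.5 = 97.2500; (r_i+r_j)·cross = 6.5·97.2500 = 632.1250
Σcross = 657.0000 → A = |Σcross|/2 = 328.5000 mm²
Σ(r_i+r_j)·cross = 20562.0000 → first moment M = |Σ|/6 = 3427.0000
R_c = M/A = 3427.0000/328.5000 = 10.4323 mm
θ = 292° = 5.096361 rad
V = θ·R_c·A = 5.096361·10.4323·328.5000 = 17465.231 mm³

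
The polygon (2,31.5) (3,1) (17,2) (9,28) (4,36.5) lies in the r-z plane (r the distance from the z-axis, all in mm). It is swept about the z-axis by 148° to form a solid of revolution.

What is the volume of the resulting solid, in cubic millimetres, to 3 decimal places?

Profile (r,z), 5 vertices: (2,31.5) (3,1) (17,2) (9,28) (4,36.5)
edge 0: (2,31.5)→(3,1)  cross = 2·1 − 3·31.5 = -92.5000; (r_i+r_j)·cross = 5·-92.5000 = -462.5000
edge 1: (3,1)→(17,2)  cross = 3·2 − 17·1 = -11.0000; (r_i+r_j)·cross = 20·-11.0000 = -220.0000
edge 2: (17,2)→(9,28)  cross = 17·28 − 9·2 = 458.0000; (r_i+r_j)·cross = 26·458.0000 = 11908.0000
edge 3: (9,28)→(4,36.5)  cross = 9·36.5 − 4·28 = 216.5000; (r_i+r_j)·cross = 13·216.5000 = 2814.5000
edge 4: (4,36.5)→(2,31.5)  cross = 4·31.5 − 2·36.5 = 53.0000; (r_i+r_j)·cross = 6·53.0000 = 318.0000
Σcross = 624.0000 → A = |Σcross|/2 = 312.0000 mm²
Σ(r_i+r_j)·cross = 14358.0000 → first moment M = |Σ|/6 = 2393.0000
R_c = M/A = 2393.0000/312.0000 = 7.6699 mm
θ = 148° = 2.583087 rad
V = θ·R_c·A = 2.583087·7.6699·312.0000 = 6181.328 mm³

Volume = 6181.328 mm³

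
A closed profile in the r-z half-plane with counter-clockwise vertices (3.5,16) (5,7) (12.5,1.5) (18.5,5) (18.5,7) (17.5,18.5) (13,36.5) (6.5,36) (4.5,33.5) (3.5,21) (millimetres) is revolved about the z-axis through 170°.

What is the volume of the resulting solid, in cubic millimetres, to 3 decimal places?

Profile (r,z), 10 vertices: (3.5,16) (5,7) (12.5,1.5) (18.5,5) (18.5,7) (17.5,18.5) (13,36.5) (6.5,36) (4.5,33.5) (3.5,21)
edge 0: (3.5,16)→(5,7)  cross = 3.5·7 − 5·16 = -55.5000; (r_i+r_j)·cross = 8.5·-55.5000 = -471.7500
edge 1: (5,7)→(12.5,1.5)  cross = 5·1.5 − 12.5·7 = -80.0000; (r_i+r_j)·cross = 17.5·-80.0000 = -1400.0000
edge 2: (12.5,1.5)→(18.5,5)  cross = 12.5·5 − 18.5·1.5 = 34.7500; (r_i+r_j)·cross = 31·34.7500 = 1077.2500
edge 3: (18.5,5)→(18.5,7)  cross = 18.5·7 − 18.5·5 = 37.0000; (r_i+r_j)·cross = 37·37.0000 = 1369.0000
edge 4: (18.5,7)→(17.5,18.5)  cross = 18.5·18.5 − 17.5·7 = 219.7500; (r_i+r_j)·cross = 36·219.7500 = 7911.0000
edge 5: (17.5,18.5)→(13,36.5)  cross = 17.5·36.5 − 13·18.5 = 398.2500; (r_i+r_j)·cross = 30.5·398.2500 = 12146.6250
edge 6: (13,36.5)→(6.5,36)  cross = 13·36 − 6.5·36.5 = 230.7500; (r_i+r_j)·cross = 19.5·230.7500 = 4499.6250
edge 7: (6.5,36)→(4.5,33.5)  cross = 6.5·33.5 − 4.5·36 = 55.7500; (r_i+r_j)·cross = 11·55.7500 = 613.2500
edge 8: (4.5,33.5)→(3.5,21)  cross = 4.5·21 − 3.5·33.5 = -22.7500; (r_i+r_j)·cross = 8·-22.7500 = -182.0000
edge 9: (3.5,21)→(3.5,16)  cross = 3.5·16 − 3.5·21 = -17.5000; (r_i+r_j)·cross = 7·-17.5000 = -122.5000
Σcross = 800.5000 → A = |Σcross|/2 = 400.2500 mm²
Σ(r_i+r_j)·cross = 25440.5000 → first moment M = |Σ|/6 = 4240.0833
R_c = M/A = 4240.0833/400.2500 = 10.5936 mm
θ = 170° = 2.967060 rad
V = θ·R_c·A = 2.967060·10.5936·400.2500 = 12580.581 mm³

Volume = 12580.581 mm³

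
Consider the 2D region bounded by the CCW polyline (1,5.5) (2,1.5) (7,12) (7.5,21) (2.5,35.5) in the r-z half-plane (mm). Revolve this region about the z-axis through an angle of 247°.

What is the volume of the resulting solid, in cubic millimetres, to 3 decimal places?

Profile (r,z), 5 vertices: (1,5.5) (2,1.5) (7,12) (7.5,21) (2.5,35.5)
edge 0: (1,5.5)→(2,1.5)  cross = 1·1.5 − 2·5.5 = -9.5000; (r_i+r_j)·cross = 3·-9.5000 = -28.5000
edge 1: (2,1.5)→(7,12)  cross = 2·12 − 7·1.5 = 13.5000; (r_i+r_j)·cross = 9·13.5000 = 121.5000
edge 2: (7,12)→(7.5,21)  cross = 7·21 − 7.5·12 = 57.0000; (r_i+r_j)·cross = 14.5·57.0000 = 826.5000
edge 3: (7.5,21)→(2.5,35.5)  cross = 7.5·35.5 − 2.5·21 = 213.7500; (r_i+r_j)·cross = 10·213.7500 = 2137.5000
edge 4: (2.5,35.5)→(1,5.5)  cross = 2.5·5.5 − 1·35.5 = -21.7500; (r_i+r_j)·cross = 3.5·-21.7500 = -76.1250
Σcross = 253.0000 → A = |Σcross|/2 = 126.5000 mm²
Σ(r_i+r_j)·cross = 2980.8750 → first moment M = |Σ|/6 = 496.8125
R_c = M/A = 496.8125/126.5000 = 3.9274 mm
θ = 247° = 4.310963 rad
V = θ·R_c·A = 4.310963·3.9274·126.5000 = 2141.740 mm³

Volume = 2141.740 mm³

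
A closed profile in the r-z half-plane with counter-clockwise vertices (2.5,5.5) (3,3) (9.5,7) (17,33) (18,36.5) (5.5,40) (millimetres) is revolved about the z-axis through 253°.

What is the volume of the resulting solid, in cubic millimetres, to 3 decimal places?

Profile (r,z), 6 vertices: (2.5,5.5) (3,3) (9.5,7) (17,33) (18,36.5) (5.5,40)
edge 0: (2.5,5.5)→(3,3)  cross = 2.5·3 − 3·5.5 = -9.0000; (r_i+r_j)·cross = 5.5·-9.0000 = -49.5000
edge 1: (3,3)→(9.5,7)  cross = 3·7 − 9.5·3 = -7.5000; (r_i+r_j)·cross = 12.5·-7.5000 = -93.7500
edge 2: (9.5,7)→(17,33)  cross = 9.5·33 − 17·7 = 194.5000; (r_i+r_j)·cross = 26.5·194.5000 = 5154.2500
edge 3: (17,33)→(18,36.5)  cross = 17·36.5 − 18·33 = 26.5000; (r_i+r_j)·cross = 35·26.5000 = 927.5000
edge 4: (18,36.5)→(5.5,40)  cross = 18·40 − 5.5·36.5 = 519.2500; (r_i+r_j)·cross = 23.5·519.2500 = 12202.3750
edge 5: (5.5,40)→(2.5,5.5)  cross = 5.5·5.5 − 2.5·40 = -69.7500; (r_i+r_j)·cross = 8·-69.7500 = -558.0000
Σcross = 654.0000 → A = |Σcross|/2 = 327.0000 mm²
Σ(r_i+r_j)·cross = 17582.8750 → first moment M = |Σ|/6 = 2930.4792
R_c = M/A = 2930.4792/327.0000 = 8.9617 mm
θ = 253° = 4.415683 rad
V = θ·R_c·A = 4.415683·8.9617·327.0000 = 12940.067 mm³

Volume = 12940.067 mm³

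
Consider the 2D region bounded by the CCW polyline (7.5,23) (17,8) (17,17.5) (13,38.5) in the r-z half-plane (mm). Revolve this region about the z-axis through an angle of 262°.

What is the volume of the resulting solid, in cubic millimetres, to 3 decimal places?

Profile (r,z), 4 vertices: (7.5,23) (17,8) (17,17.5) (13,38.5)
edge 0: (7.5,23)→(17,8)  cross = 7.5·8 − 17·23 = -331.0000; (r_i+r_j)·cross = 24.5·-331.0000 = -8109.5000
edge 1: (17,8)→(17,17.5)  cross = 17·17.5 − 17·8 = 161.5000; (r_i+r_j)·cross = 34·161.5000 = 5491.0000
edge 2: (17,17.5)→(13,38.5)  cross = 17·38.5 − 13·17.5 = 427.0000; (r_i+r_j)·cross = 30·427.0000 = 12810.0000
edge 3: (13,38.5)→(7.5,23)  cross = 13·23 − 7.5·38.5 = 10.2500; (r_i+r_j)·cross = 20.5·10.2500 = 210.1250
Σcross = 267.7500 → A = |Σcross|/2 = 133.8750 mm²
Σ(r_i+r_j)·cross = 10401.6250 → first moment M = |Σ|/6 = 1733.6042
R_c = M/A = 1733.6042/133.8750 = 12.9494 mm
θ = 262° = 4.572763 rad
V = θ·R_c·A = 4.572763·12.9494·133.8750 = 7927.360 mm³

Volume = 7927.360 mm³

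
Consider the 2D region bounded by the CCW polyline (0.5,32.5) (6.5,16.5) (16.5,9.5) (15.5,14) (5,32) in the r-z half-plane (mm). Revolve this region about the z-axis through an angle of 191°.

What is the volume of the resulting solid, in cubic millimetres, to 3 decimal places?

Volume = 3309.272 mm³

Profile (r,z), 5 vertices: (0.5,32.5) (6.5,16.5) (16.5,9.5) (15.5,14) (5,32)
edge 0: (0.5,32.5)→(6.5,16.5)  cross = 0.5·16.5 − 6.5·32.5 = -203.0000; (r_i+r_j)·cross = 7·-203.0000 = -1421.0000
edge 1: (6.5,16.5)→(16.5,9.5)  cross = 6.5·9.5 − 16.5·16.5 = -210.5000; (r_i+r_j)·cross = 23·-210.5000 = -4841.5000
edge 2: (16.5,9.5)→(15.5,14)  cross = 16.5·14 − 15.5·9.5 = 83.7500; (r_i+r_j)·cross = 32·83.7500 = 2680.0000
edge 3: (15.5,14)→(5,32)  cross = 15.5·32 − 5·14 = 426.0000; (r_i+r_j)·cross = 20.5·426.0000 = 8733.0000
edge 4: (5,32)→(0.5,32.5)  cross = 5·32.5 − 0.5·32 = 146.5000; (r_i+r_j)·cross = 5.5·146.5000 = 805.7500
Σcross = 242.7500 → A = |Σcross|/2 = 121.3750 mm²
Σ(r_i+r_j)·cross = 5956.2500 → first moment M = |Σ|/6 = 992.7083
R_c = M/A = 992.7083/121.3750 = 8.1789 mm
θ = 191° = 3.333579 rad
V = θ·R_c·A = 3.333579·8.1789·121.3750 = 3309.272 mm³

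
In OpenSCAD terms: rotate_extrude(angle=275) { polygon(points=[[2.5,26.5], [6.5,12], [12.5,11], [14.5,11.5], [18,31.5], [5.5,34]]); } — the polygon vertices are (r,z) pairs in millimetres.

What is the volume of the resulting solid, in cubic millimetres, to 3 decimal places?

Volume = 12572.297 mm³

Profile (r,z), 6 vertices: (2.5,26.5) (6.5,12) (12.5,11) (14.5,11.5) (18,31.5) (5.5,34)
edge 0: (2.5,26.5)→(6.5,12)  cross = 2.5·12 − 6.5·26.5 = -142.2500; (r_i+r_j)·cross = 9·-142.2500 = -1280.2500
edge 1: (6.5,12)→(12.5,11)  cross = 6.5·11 − 12.5·12 = -78.5000; (r_i+r_j)·cross = 19·-78.5000 = -1491.5000
edge 2: (12.5,11)→(14.5,11.5)  cross = 12.5·11.5 − 14.5·11 = -15.7500; (r_i+r_j)·cross = 27·-15.7500 = -425.2500
edge 3: (14.5,11.5)→(18,31.5)  cross = 14.5·31.5 − 18·11.5 = 249.7500; (r_i+r_j)·cross = 32.5·249.7500 = 8116.8750
edge 4: (18,31.5)→(5.5,34)  cross = 18·34 − 5.5·31.5 = 438.7500; (r_i+r_j)·cross = 23.5·438.7500 = 10310.6250
edge 5: (5.5,34)→(2.5,26.5)  cross = 5.5·26.5 − 2.5·34 = 60.7500; (r_i+r_j)·cross = 8·60.7500 = 486.0000
Σcross = 512.7500 → A = |Σcross|/2 = 256.3750 mm²
Σ(r_i+r_j)·cross = 15716.5000 → first moment M = |Σ|/6 = 2619.4167
R_c = M/A = 2619.4167/256.3750 = 10.2171 mm
θ = 275° = 4.799655 rad
V = θ·R_c·A = 4.799655·10.2171·256.3750 = 12572.297 mm³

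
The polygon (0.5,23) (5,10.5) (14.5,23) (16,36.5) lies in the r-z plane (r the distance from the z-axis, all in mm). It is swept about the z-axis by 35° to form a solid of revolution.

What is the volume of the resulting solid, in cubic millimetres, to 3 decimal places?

Profile (r,z), 4 vertices: (0.5,23) (5,10.5) (14.5,23) (16,36.5)
edge 0: (0.5,23)→(5,10.5)  cross = 0.5·10.5 − 5·23 = -109.7500; (r_i+r_j)·cross = 5.5·-109.7500 = -603.6250
edge 1: (5,10.5)→(14.5,23)  cross = 5·23 − 14.5·10.5 = -37.2500; (r_i+r_j)·cross = 19.5·-37.2500 = -726.3750
edge 2: (14.5,23)→(16,36.5)  cross = 14.5·36.5 − 16·23 = 161.2500; (r_i+r_j)·cross = 30.5·161.2500 = 4918.1250
edge 3: (16,36.5)→(0.5,23)  cross = 16·23 − 0.5·36.5 = 349.7500; (r_i+r_j)·cross = 16.5·349.7500 = 5770.8750
Σcross = 364.0000 → A = |Σcross|/2 = 182.0000 mm²
Σ(r_i+r_j)·cross = 9359.0000 → first moment M = |Σ|/6 = 1559.8333
R_c = M/A = 1559.8333/182.0000 = 8.5705 mm
θ = 35° = 0.610865 rad
V = θ·R_c·A = 0.610865·8.5705·182.0000 = 952.848 mm³

Volume = 952.848 mm³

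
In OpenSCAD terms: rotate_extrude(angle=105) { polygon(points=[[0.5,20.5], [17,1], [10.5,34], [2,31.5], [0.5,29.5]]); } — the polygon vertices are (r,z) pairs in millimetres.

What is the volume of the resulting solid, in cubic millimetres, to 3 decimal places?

Profile (r,z), 5 vertices: (0.5,20.5) (17,1) (10.5,34) (2,31.5) (0.5,29.5)
edge 0: (0.5,20.5)→(17,1)  cross = 0.5·1 − 17·20.5 = -348.0000; (r_i+r_j)·cross = 17.5·-348.0000 = -6090.0000
edge 1: (17,1)→(10.5,34)  cross = 17·34 − 10.5·1 = 567.5000; (r_i+r_j)·cross = 27.5·567.5000 = 15606.2500
edge 2: (10.5,34)→(2,31.5)  cross = 10.5·31.5 − 2·34 = 262.7500; (r_i+r_j)·cross = 12.5·262.7500 = 3284.3750
edge 3: (2,31.5)→(0.5,29.5)  cross = 2·29.5 − 0.5·31.5 = 43.2500; (r_i+r_j)·cross = 2.5·43.2500 = 108.1250
edge 4: (0.5,29.5)→(0.5,20.5)  cross = 0.5·20.5 − 0.5·29.5 = -4.5000; (r_i+r_j)·cross = 1·-4.5000 = -4.5000
Σcross = 521.0000 → A = |Σcross|/2 = 260.5000 mm²
Σ(r_i+r_j)·cross = 12904.2500 → first moment M = |Σ|/6 = 2150.7083
R_c = M/A = 2150.7083/260.5000 = 8.2561 mm
θ = 105° = 1.832596 rad
V = θ·R_c·A = 1.832596·8.2561·260.5000 = 3941.379 mm³

Volume = 3941.379 mm³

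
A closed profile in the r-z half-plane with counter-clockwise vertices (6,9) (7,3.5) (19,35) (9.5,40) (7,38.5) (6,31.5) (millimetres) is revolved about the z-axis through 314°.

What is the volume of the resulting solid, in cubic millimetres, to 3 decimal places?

Profile (r,z), 6 vertices: (6,9) (7,3.5) (19,35) (9.5,40) (7,38.5) (6,31.5)
edge 0: (6,9)→(7,3.5)  cross = 6·3.5 − 7·9 = -42.0000; (r_i+r_j)·cross = 13·-42.0000 = -546.0000
edge 1: (7,3.5)→(19,35)  cross = 7·35 − 19·3.5 = 178.5000; (r_i+r_j)·cross = 26·178.5000 = 4641.0000
edge 2: (19,35)→(9.5,40)  cross = 19·40 − 9.5·35 = 427.5000; (r_i+r_j)·cross = 28.5·427.5000 = 12183.7500
edge 3: (9.5,40)→(7,38.5)  cross = 9.5·38.5 − 7·40 = 85.7500; (r_i+r_j)·cross = 16.5·85.7500 = 1414.8750
edge 4: (7,38.5)→(6,31.5)  cross = 7·31.5 − 6·38.5 = -10.5000; (r_i+r_j)·cross = 13·-10.5000 = -136.5000
edge 5: (6,31.5)→(6,9)  cross = 6·9 − 6·31.5 = -135.0000; (r_i+r_j)·cross = 12·-135.0000 = -1620.0000
Σcross = 504.2500 → A = |Σcross|/2 = 252.1250 mm²
Σ(r_i+r_j)·cross = 15937.1250 → first moment M = |Σ|/6 = 2656.1875
R_c = M/A = 2656.1875/252.1250 = 10.5352 mm
θ = 314° = 5.480334 rad
V = θ·R_c·A = 5.480334·10.5352·252.1250 = 14556.794 mm³

Volume = 14556.794 mm³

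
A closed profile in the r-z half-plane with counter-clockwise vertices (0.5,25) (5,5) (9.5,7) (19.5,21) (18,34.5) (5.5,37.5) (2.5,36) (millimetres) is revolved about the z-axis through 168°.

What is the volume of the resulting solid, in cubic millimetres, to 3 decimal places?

Volume = 11922.135 mm³

Profile (r,z), 7 vertices: (0.5,25) (5,5) (9.5,7) (19.5,21) (18,34.5) (5.5,37.5) (2.5,36)
edge 0: (0.5,25)→(5,5)  cross = 0.5·5 − 5·25 = -122.5000; (r_i+r_j)·cross = 5.5·-122.5000 = -673.7500
edge 1: (5,5)→(9.5,7)  cross = 5·7 − 9.5·5 = -12.5000; (r_i+r_j)·cross = 14.5·-12.5000 = -181.2500
edge 2: (9.5,7)→(19.5,21)  cross = 9.5·21 − 19.5·7 = 63.0000; (r_i+r_j)·cross = 29·63.0000 = 1827.0000
edge 3: (19.5,21)→(18,34.5)  cross = 19.5·34.5 − 18·21 = 294.7500; (r_i+r_j)·cross = 37.5·294.7500 = 11053.1250
edge 4: (18,34.5)→(5.5,37.5)  cross = 18·37.5 − 5.5·34.5 = 485.2500; (r_i+r_j)·cross = 23.5·485.2500 = 11403.3750
edge 5: (5.5,37.5)→(2.5,36)  cross = 5.5·36 − 2.5·37.5 = 104.2500; (r_i+r_j)·cross = 8·104.2500 = 834.0000
edge 6: (2.5,36)→(0.5,25)  cross = 2.5·25 − 0.5·36 = 44.5000; (r_i+r_j)·cross = 3·44.5000 = 133.5000
Σcross = 856.7500 → A = |Σcross|/2 = 428.3750 mm²
Σ(r_i+r_j)·cross = 24396.0000 → first moment M = |Σ|/6 = 4066.0000
R_c = M/A = 4066.0000/428.3750 = 9.4917 mm
θ = 168° = 2.932153 rad
V = θ·R_c·A = 2.932153·9.4917·428.3750 = 11922.135 mm³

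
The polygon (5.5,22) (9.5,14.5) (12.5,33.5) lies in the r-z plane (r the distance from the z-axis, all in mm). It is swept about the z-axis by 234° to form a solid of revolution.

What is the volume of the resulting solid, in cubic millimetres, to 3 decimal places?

Volume = 1843.788 mm³

Profile (r,z), 3 vertices: (5.5,22) (9.5,14.5) (12.5,33.5)
edge 0: (5.5,22)→(9.5,14.5)  cross = 5.5·14.5 − 9.5·22 = -129.2500; (r_i+r_j)·cross = 15·-129.2500 = -1938.7500
edge 1: (9.5,14.5)→(12.5,33.5)  cross = 9.5·33.5 − 12.5·14.5 = 137.0000; (r_i+r_j)·cross = 22·137.0000 = 3014.0000
edge 2: (12.5,33.5)→(5.5,22)  cross = 12.5·22 − 5.5·33.5 = 90.7500; (r_i+r_j)·cross = 18·90.7500 = 1633.5000
Σcross = 98.5000 → A = |Σcross|/2 = 49.2500 mm²
Σ(r_i+r_j)·cross = 2708.7500 → first moment M = |Σ|/6 = 451.4583
R_c = M/A = 451.4583/49.2500 = 9.1667 mm
θ = 234° = 4.084070 rad
V = θ·R_c·A = 4.084070·9.1667·49.2500 = 1843.788 mm³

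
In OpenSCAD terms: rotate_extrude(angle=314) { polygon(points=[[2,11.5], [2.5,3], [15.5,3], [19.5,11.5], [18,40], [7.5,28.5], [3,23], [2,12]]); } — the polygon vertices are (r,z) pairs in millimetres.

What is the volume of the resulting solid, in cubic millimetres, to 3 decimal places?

Profile (r,z), 8 vertices: (2,11.5) (2.5,3) (15.5,3) (19.5,11.5) (18,40) (7.5,28.5) (3,23) (2,12)
edge 0: (2,11.5)→(2.5,3)  cross = 2·3 − 2.5·11.5 = -22.7500; (r_i+r_j)·cross = 4.5·-22.7500 = -102.3750
edge 1: (2.5,3)→(15.5,3)  cross = 2.5·3 − 15.5·3 = -39.0000; (r_i+r_j)·cross = 18·-39.0000 = -702.0000
edge 2: (15.5,3)→(19.5,11.5)  cross = 15.5·11.5 − 19.5·3 = 119.7500; (r_i+r_j)·cross = 35·119.7500 = 4191.2500
edge 3: (19.5,11.5)→(18,40)  cross = 19.5·40 − 18·11.5 = 573.0000; (r_i+r_j)·cross = 37.5·573.0000 = 21487.5000
edge 4: (18,40)→(7.5,28.5)  cross = 18·28.5 − 7.5·40 = 213.0000; (r_i+r_j)·cross = 25.5·213.0000 = 5431.5000
edge 5: (7.5,28.5)→(3,23)  cross = 7.5·23 − 3·28.5 = 87.0000; (r_i+r_j)·cross = 10.5·87.0000 = 913.5000
edge 6: (3,23)→(2,12)  cross = 3·12 − 2·23 = -10.0000; (r_i+r_j)·cross = 5·-10.0000 = -50.0000
edge 7: (2,12)→(2,11.5)  cross = 2·11.5 − 2·12 = -1.0000; (r_i+r_j)·cross = 4·-1.0000 = -4.0000
Σcross = 920.0000 → A = |Σcross|/2 = 460.0000 mm²
Σ(r_i+r_j)·cross = 31165.3750 → first moment M = |Σ|/6 = 5194.2292
R_c = M/A = 5194.2292/460.0000 = 11.2918 mm
θ = 314° = 5.480334 rad
V = θ·R_c·A = 5.480334·11.2918·460.0000 = 28466.110 mm³

Volume = 28466.110 mm³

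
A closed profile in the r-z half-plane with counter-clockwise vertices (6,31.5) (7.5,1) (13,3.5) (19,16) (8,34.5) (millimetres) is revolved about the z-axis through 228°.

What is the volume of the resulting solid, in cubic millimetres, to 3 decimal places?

Profile (r,z), 5 vertices: (6,31.5) (7.5,1) (13,3.5) (19,16) (8,34.5)
edge 0: (6,31.5)→(7.5,1)  cross = 6·1 − 7.5·31.5 = -230.2500; (r_i+r_j)·cross = 13.5·-230.2500 = -3108.3750
edge 1: (7.5,1)→(13,3.5)  cross = 7.5·3.5 − 13·1 = 13.2500; (r_i+r_j)·cross = 20.5·13.2500 = 271.6250
edge 2: (13,3.5)→(19,16)  cross = 13·16 − 19·3.5 = 141.5000; (r_i+r_j)·cross = 32·141.5000 = 4528.0000
edge 3: (19,16)→(8,34.5)  cross = 19·34.5 − 8·16 = 527.5000; (r_i+r_j)·cross = 27·527.5000 = 14242.5000
edge 4: (8,34.5)→(6,31.5)  cross = 8·31.5 − 6·34.5 = 45.0000; (r_i+r_j)·cross = 14·45.0000 = 630.0000
Σcross = 497.0000 → A = |Σcross|/2 = 248.5000 mm²
Σ(r_i+r_j)·cross = 16563.7500 → first moment M = |Σ|/6 = 2760.6250
R_c = M/A = 2760.6250/248.5000 = 11.1092 mm
θ = 228° = 3.979351 rad
V = θ·R_c·A = 3.979351·11.1092·248.5000 = 10985.495 mm³

Volume = 10985.495 mm³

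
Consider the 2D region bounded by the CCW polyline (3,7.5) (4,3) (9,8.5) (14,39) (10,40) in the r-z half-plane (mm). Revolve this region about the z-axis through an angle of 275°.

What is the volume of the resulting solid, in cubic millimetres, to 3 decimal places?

Profile (r,z), 5 vertices: (3,7.5) (4,3) (9,8.5) (14,39) (10,40)
edge 0: (3,7.5)→(4,3)  cross = 3·3 − 4·7.5 = -21.0000; (r_i+r_j)·cross = 7·-21.0000 = -147.0000
edge 1: (4,3)→(9,8.5)  cross = 4·8.5 − 9·3 = 7.0000; (r_i+r_j)·cross = 13·7.0000 = 91.0000
edge 2: (9,8.5)→(14,39)  cross = 9·39 − 14·8.5 = 232.0000; (r_i+r_j)·cross = 23·232.0000 = 5336.0000
edge 3: (14,39)→(10,40)  cross = 14·40 − 10·39 = 170.0000; (r_i+r_j)·cross = 24·170.0000 = 4080.0000
edge 4: (10,40)→(3,7.5)  cross = 10·7.5 − 3·40 = -45.0000; (r_i+r_j)·cross = 13·-45.0000 = -585.0000
Σcross = 343.0000 → A = |Σcross|/2 = 171.5000 mm²
Σ(r_i+r_j)·cross = 8775.0000 → first moment M = |Σ|/6 = 1462.5000
R_c = M/A = 1462.5000/171.5000 = 8.5277 mm
θ = 275° = 4.799655 rad
V = θ·R_c·A = 4.799655·8.5277·171.5000 = 7019.496 mm³

Volume = 7019.496 mm³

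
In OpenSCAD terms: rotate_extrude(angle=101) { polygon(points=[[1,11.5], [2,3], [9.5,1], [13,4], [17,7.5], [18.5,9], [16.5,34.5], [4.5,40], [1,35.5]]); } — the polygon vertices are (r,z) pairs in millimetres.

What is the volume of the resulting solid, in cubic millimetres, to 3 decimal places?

Profile (r,z), 9 vertices: (1,11.5) (2,3) (9.5,1) (13,4) (17,7.5) (18.5,9) (16.5,34.5) (4.5,40) (1,35.5)
edge 0: (1,11.5)→(2,3)  cross = 1·3 − 2·11.5 = -20.0000; (r_i+r_j)·cross = 3·-20.0000 = -60.0000
edge 1: (2,3)→(9.5,1)  cross = 2·1 − 9.5·3 = -26.5000; (r_i+r_j)·cross = 11.5·-26.5000 = -304.7500
edge 2: (9.5,1)→(13,4)  cross = 9.5·4 − 13·1 = 25.0000; (r_i+r_j)·cross = 22.5·25.0000 = 562.5000
edge 3: (13,4)→(17,7.5)  cross = 13·7.5 − 17·4 = 29.5000; (r_i+r_j)·cross = 30·29.5000 = 885.0000
edge 4: (17,7.5)→(18.5,9)  cross = 17·9 − 18.5·7.5 = 14.2500; (r_i+r_j)·cross = 35.5·14.2500 = 505.8750
edge 5: (18.5,9)→(16.5,34.5)  cross = 18.5·34.5 − 16.5·9 = 489.7500; (r_i+r_j)·cross = 35·489.7500 = 17141.2500
edge 6: (16.5,34.5)→(4.5,40)  cross = 16.5·40 − 4.5·34.5 = 504.7500; (r_i+r_j)·cross = 21·504.7500 = 10599.7500
edge 7: (4.5,40)→(1,35.5)  cross = 4.5·35.5 − 1·40 = 119.7500; (r_i+r_j)·cross = 5.5·119.7500 = 658.6250
edge 8: (1,35.5)→(1,11.5)  cross = 1·11.5 − 1·35.5 = -24.0000; (r_i+r_j)·cross = 2·-24.0000 = -48.0000
Σcross = 1112.5000 → A = |Σcross|/2 = 556.2500 mm²
Σ(r_i+r_j)·cross = 29940.2500 → first moment M = |Σ|/6 = 4990.0417
R_c = M/A = 4990.0417/556.2500 = 8.9709 mm
θ = 101° = 1.762783 rad
V = θ·R_c·A = 1.762783·8.9709·556.2500 = 8796.358 mm³

Volume = 8796.358 mm³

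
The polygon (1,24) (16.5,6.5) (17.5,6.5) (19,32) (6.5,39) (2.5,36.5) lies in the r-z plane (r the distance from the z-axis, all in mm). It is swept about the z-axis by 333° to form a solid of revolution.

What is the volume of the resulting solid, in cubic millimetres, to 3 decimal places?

Volume = 23079.724 mm³

Profile (r,z), 6 vertices: (1,24) (16.5,6.5) (17.5,6.5) (19,32) (6.5,39) (2.5,36.5)
edge 0: (1,24)→(16.5,6.5)  cross = 1·6.5 − 16.5·24 = -389.5000; (r_i+r_j)·cross = 17.5·-389.5000 = -6816.2500
edge 1: (16.5,6.5)→(17.5,6.5)  cross = 16.5·6.5 − 17.5·6.5 = -6.5000; (r_i+r_j)·cross = 34·-6.5000 = -221.0000
edge 2: (17.5,6.5)→(19,32)  cross = 17.5·32 − 19·6.5 = 436.5000; (r_i+r_j)·cross = 36.5·436.5000 = 15932.2500
edge 3: (19,32)→(6.5,39)  cross = 19·39 − 6.5·32 = 533.0000; (r_i+r_j)·cross = 25.5·533.0000 = 13591.5000
edge 4: (6.5,39)→(2.5,36.5)  cross = 6.5·36.5 − 2.5·39 = 139.7500; (r_i+r_j)·cross = 9·139.7500 = 1257.7500
edge 5: (2.5,36.5)→(1,24)  cross = 2.5·24 − 1·36.5 = 23.5000; (r_i+r_j)·cross = 3.5·23.5000 = 82.2500
Σcross = 736.7500 → A = |Σcross|/2 = 368.3750 mm²
Σ(r_i+r_j)·cross = 23826.5000 → first moment M = |Σ|/6 = 3971.0833
R_c = M/A = 3971.0833/368.3750 = 10.7800 mm
θ = 333° = 5.811946 rad
V = θ·R_c·A = 5.811946·10.7800·368.3750 = 23079.724 mm³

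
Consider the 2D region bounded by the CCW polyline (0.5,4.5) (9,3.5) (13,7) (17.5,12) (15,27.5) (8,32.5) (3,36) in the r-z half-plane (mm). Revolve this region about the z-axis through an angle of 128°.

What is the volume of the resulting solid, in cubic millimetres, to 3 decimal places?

Volume = 7097.300 mm³

Profile (r,z), 7 vertices: (0.5,4.5) (9,3.5) (13,7) (17.5,12) (15,27.5) (8,32.5) (3,36)
edge 0: (0.5,4.5)→(9,3.5)  cross = 0.5·3.5 − 9·4.5 = -38.7500; (r_i+r_j)·cross = 9.5·-38.7500 = -368.1250
edge 1: (9,3.5)→(13,7)  cross = 9·7 − 13·3.5 = 17.5000; (r_i+r_j)·cross = 22·17.5000 = 385.0000
edge 2: (13,7)→(17.5,12)  cross = 13·12 − 17.5·7 = 33.5000; (r_i+r_j)·cross = 30.5·33.5000 = 1021.7500
edge 3: (17.5,12)→(15,27.5)  cross = 17.5·27.5 − 15·12 = 301.2500; (r_i+r_j)·cross = 32.5·301.2500 = 9790.6250
edge 4: (15,27.5)→(8,32.5)  cross = 15·32.5 − 8·27.5 = 267.5000; (r_i+r_j)·cross = 23·267.5000 = 6152.5000
edge 5: (8,32.5)→(3,36)  cross = 8·36 − 3·32.5 = 190.5000; (r_i+r_j)·cross = 11·190.5000 = 2095.5000
edge 6: (3,36)→(0.5,4.5)  cross = 3·4.5 − 0.5·36 = -4.5000; (r_i+r_j)·cross = 3.5·-4.5000 = -15.7500
Σcross = 767.0000 → A = |Σcross|/2 = 383.5000 mm²
Σ(r_i+r_j)·cross = 19061.5000 → first moment M = |Σ|/6 = 3176.9167
R_c = M/A = 3176.9167/383.5000 = 8.2840 mm
θ = 128° = 2.234021 rad
V = θ·R_c·A = 2.234021·8.2840·383.5000 = 7097.300 mm³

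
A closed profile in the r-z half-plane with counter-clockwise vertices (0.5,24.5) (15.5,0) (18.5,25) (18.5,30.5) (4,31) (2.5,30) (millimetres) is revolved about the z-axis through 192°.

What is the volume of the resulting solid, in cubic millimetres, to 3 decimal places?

Volume = 11972.959 mm³

Profile (r,z), 6 vertices: (0.5,24.5) (15.5,0) (18.5,25) (18.5,30.5) (4,31) (2.5,30)
edge 0: (0.5,24.5)→(15.5,0)  cross = 0.5·0 − 15.5·24.5 = -379.7500; (r_i+r_j)·cross = 16·-379.7500 = -6076.0000
edge 1: (15.5,0)→(18.5,25)  cross = 15.5·25 − 18.5·0 = 387.5000; (r_i+r_j)·cross = 34·387.5000 = 13175.0000
edge 2: (18.5,25)→(18.5,30.5)  cross = 18.5·30.5 − 18.5·25 = 101.7500; (r_i+r_j)·cross = 37·101.7500 = 3764.7500
edge 3: (18.5,30.5)→(4,31)  cross = 18.5·31 − 4·30.5 = 451.5000; (r_i+r_j)·cross = 22.5·451.5000 = 10158.7500
edge 4: (4,31)→(2.5,30)  cross = 4·30 − 2.5·31 = 42.5000; (r_i+r_j)·cross = 6.5·42.5000 = 276.2500
edge 5: (2.5,30)→(0.5,24.5)  cross = 2.5·24.5 − 0.5·30 = 46.2500; (r_i+r_j)·cross = 3·46.2500 = 138.7500
Σcross = 649.7500 → A = |Σcross|/2 = 324.8750 mm²
Σ(r_i+r_j)·cross = 21437.5000 → first moment M = |Σ|/6 = 3572.9167
R_c = M/A = 3572.9167/324.8750 = 10.9978 mm
θ = 192° = 3.351032 rad
V = θ·R_c·A = 3.351032·10.9978·324.8750 = 11972.959 mm³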